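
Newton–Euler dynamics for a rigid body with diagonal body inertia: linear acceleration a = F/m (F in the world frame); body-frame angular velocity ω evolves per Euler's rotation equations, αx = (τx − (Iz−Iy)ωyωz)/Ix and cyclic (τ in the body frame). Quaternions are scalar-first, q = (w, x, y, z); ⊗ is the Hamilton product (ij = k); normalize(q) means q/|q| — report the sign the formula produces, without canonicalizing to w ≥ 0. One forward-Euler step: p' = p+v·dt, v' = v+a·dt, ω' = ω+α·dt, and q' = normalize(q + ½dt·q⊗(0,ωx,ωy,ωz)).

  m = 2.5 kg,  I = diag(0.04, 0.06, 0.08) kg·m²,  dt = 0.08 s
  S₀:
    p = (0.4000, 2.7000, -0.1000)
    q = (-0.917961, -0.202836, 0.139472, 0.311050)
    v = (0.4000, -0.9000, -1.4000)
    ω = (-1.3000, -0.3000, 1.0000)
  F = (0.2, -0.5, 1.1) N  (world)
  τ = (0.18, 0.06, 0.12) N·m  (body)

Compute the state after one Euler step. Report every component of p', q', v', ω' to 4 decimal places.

p' = (0.4320, 2.6280, -0.2120)
q' = (-0.9372, -0.1455, 0.1421, 0.2834)
v' = (0.4064, -0.9160, -1.3648)
ω' = (-0.9280, -0.2893, 1.1122)

gyro term ω×Iω = (-0.0060, 0.0520, 0.0078)
(τ − ω×Iω)/I = (4.6500, 0.1333, 1.4025)
new body rate ω' = (-0.9280, -0.2893, 1.1122)
Hamilton product q⊗(0,ω) = (-0.5328952, 1.4261363, 0.0738593, -0.6757966)
q' = normalize(q + ½dt·q⊗(0,ω)) = (-0.9372, -0.1455, 0.1421, 0.2834)
a = F/m = (0.0800, -0.2000, 0.4400)
p' = p + v·dt = (0.4320, 2.6280, -0.2120)
v' = v + a·dt = (0.4064, -0.9160, -1.3648)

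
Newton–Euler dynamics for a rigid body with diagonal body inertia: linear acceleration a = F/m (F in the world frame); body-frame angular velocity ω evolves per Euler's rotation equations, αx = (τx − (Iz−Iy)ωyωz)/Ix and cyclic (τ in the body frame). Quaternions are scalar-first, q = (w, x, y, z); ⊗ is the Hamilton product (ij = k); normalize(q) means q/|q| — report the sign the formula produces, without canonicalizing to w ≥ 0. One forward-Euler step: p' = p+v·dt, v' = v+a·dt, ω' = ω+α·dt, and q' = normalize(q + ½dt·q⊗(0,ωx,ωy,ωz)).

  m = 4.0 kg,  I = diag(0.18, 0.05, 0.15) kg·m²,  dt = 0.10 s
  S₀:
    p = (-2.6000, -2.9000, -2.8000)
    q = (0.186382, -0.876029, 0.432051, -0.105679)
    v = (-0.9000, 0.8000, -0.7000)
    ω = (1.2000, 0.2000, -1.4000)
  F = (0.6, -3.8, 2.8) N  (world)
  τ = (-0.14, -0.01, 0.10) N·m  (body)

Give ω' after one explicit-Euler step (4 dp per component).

ω' = (1.1378, 0.2808, -1.3125)

ω×(Iω) gyroscopic = (-0.0280, -0.0504, -0.0312)
α = I⁻¹(τ − ω×Iω) = (-0.6222, 0.8080, 0.8747)
new body rate ω' = (1.1378, 0.2808, -1.3125)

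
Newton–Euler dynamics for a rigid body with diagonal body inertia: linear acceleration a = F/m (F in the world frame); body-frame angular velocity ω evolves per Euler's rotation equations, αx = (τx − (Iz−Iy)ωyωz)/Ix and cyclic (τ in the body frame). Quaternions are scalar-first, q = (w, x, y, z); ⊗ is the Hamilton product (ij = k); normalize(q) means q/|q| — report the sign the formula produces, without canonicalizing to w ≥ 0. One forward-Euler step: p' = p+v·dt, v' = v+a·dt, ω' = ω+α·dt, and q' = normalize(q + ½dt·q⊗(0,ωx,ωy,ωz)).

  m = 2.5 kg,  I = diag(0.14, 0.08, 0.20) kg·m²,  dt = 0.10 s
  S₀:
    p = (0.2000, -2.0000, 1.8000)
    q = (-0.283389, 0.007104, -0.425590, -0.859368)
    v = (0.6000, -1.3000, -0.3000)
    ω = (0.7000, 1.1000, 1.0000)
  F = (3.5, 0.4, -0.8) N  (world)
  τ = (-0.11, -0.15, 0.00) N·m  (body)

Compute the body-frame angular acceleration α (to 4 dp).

ω×(Iω) gyroscopic = (0.1320, -0.0420, -0.0462)
angular accel α = (-1.7286, -1.3500, 0.2310)

α = (-1.7286, -1.3500, 0.2310)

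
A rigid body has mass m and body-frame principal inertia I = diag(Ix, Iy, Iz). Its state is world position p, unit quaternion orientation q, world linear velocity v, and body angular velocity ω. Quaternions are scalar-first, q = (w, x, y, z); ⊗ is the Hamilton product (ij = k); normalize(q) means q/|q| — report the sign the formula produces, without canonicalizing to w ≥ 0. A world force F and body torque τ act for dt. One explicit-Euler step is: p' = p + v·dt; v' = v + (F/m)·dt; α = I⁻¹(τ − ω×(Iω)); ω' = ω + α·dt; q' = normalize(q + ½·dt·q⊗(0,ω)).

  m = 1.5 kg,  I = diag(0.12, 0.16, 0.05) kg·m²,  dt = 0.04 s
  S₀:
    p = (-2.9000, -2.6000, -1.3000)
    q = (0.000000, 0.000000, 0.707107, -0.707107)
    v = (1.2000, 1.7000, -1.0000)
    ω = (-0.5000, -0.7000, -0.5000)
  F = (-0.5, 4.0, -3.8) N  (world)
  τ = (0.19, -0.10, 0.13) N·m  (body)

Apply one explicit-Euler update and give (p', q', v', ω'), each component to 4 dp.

precession coupling ω×(Iω) = (-0.0385, 0.0175, 0.0140)
α = I⁻¹(τ − ω×Iω) = (1.9042, -0.7344, 2.3200)
ω + α·dt = (-0.4238, -0.7294, -0.4072)
Hamilton product q⊗(0,ω) = (0.1414214, -0.8485284, 0.3535535, 0.3535535)
q' = normalize(q + ½dt·q⊗(0,ω)) = (0.0028, -0.0170, 0.7140, -0.6999)
a = (-0.3333, 2.6667, -2.5333)
p + v·dt = (-2.8520, -2.5320, -1.3400)
v' = v + a·dt = (1.1867, 1.8067, -1.1013)

p' = (-2.8520, -2.5320, -1.3400)
q' = (0.0028, -0.0170, 0.7140, -0.6999)
v' = (1.1867, 1.8067, -1.1013)
ω' = (-0.4238, -0.7294, -0.4072)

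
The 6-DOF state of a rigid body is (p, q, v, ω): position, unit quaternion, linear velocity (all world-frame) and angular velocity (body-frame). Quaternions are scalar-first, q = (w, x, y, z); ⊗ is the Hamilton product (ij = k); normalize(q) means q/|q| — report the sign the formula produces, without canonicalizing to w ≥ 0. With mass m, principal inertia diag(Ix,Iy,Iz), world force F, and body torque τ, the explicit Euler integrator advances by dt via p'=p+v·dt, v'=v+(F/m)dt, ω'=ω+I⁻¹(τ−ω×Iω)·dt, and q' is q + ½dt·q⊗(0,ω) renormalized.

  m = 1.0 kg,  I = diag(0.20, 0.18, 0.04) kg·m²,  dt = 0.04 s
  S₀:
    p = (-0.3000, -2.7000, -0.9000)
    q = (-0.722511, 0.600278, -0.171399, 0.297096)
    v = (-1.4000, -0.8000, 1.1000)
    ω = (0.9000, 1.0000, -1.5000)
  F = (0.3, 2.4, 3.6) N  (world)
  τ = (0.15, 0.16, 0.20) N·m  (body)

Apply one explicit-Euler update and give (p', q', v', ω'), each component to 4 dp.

linear accel F/m = (0.3000, 2.4000, 3.6000)
p' = p + v·dt = (-0.3560, -2.7320, -0.8560)
new velocity v' = (-1.3880, -0.7040, 1.2440)
precession coupling ω×(Iω) = (0.2100, -0.2160, -0.0180)
α = I⁻¹(τ − ω×Iω) = (-0.3000, 2.0889, 5.4500)
ω' = ω + α·dt = (0.8880, 1.0836, -1.2820)
q⊗(0,ω) = (0.0767928, -0.6902574, 0.4452924, 1.8383036)
q' = normalize(q + ½dt·q⊗(0,ω)) = (-0.7204, 0.5860, -0.1624, 0.3336)

p' = (-0.3560, -2.7320, -0.8560)
q' = (-0.7204, 0.5860, -0.1624, 0.3336)
v' = (-1.3880, -0.7040, 1.2440)
ω' = (0.8880, 1.0836, -1.2820)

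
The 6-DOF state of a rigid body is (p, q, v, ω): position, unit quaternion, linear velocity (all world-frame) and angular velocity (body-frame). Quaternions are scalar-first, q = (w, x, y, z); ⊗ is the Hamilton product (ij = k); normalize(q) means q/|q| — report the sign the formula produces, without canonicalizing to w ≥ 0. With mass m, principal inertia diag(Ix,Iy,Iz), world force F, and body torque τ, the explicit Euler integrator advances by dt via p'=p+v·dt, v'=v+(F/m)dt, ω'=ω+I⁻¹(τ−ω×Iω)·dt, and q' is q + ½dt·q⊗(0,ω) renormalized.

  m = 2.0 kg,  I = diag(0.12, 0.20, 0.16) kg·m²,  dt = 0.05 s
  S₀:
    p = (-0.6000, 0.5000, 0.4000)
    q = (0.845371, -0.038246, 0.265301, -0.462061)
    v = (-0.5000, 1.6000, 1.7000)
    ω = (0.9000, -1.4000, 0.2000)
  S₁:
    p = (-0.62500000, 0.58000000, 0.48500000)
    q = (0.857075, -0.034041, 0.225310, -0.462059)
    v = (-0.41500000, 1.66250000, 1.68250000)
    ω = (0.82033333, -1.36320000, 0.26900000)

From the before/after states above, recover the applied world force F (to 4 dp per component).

velocity change Δv = (0.08500000, 0.06250000, -0.01750000)
applied force F = (3.4000, 2.5000, -0.7000)

F = (3.4000, 2.5000, -0.7000)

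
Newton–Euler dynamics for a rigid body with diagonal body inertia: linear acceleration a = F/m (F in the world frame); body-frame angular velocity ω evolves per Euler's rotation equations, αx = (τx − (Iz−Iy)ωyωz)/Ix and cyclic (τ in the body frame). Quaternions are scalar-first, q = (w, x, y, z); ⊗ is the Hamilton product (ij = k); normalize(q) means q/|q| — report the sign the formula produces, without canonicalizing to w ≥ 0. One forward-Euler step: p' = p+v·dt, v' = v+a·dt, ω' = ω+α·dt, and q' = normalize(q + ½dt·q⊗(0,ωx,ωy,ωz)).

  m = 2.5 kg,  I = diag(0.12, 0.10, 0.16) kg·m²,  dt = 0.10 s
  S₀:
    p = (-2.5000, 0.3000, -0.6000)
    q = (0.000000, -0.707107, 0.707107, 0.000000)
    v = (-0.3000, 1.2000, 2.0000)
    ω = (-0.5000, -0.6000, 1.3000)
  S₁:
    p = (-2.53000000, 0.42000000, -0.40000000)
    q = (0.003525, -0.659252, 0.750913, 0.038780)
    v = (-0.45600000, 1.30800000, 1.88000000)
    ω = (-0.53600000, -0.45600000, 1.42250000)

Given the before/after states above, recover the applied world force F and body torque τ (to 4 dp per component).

rate change Δω = (-0.03600000, 0.14400000, 0.12250000)
τ = I·(Δω/dt) + ω₀×(Iω₀) = (-0.0900, 0.1700, 0.1900)
Δv = v₁−v₀ = (-0.15600000, 0.10800000, -0.12000000)
m·(v₁−v₀)/dt = (-3.9000, 2.7000, -3.0000)

F = (-3.9000, 2.7000, -3.0000)
τ = (-0.0900, 0.1700, 0.1900)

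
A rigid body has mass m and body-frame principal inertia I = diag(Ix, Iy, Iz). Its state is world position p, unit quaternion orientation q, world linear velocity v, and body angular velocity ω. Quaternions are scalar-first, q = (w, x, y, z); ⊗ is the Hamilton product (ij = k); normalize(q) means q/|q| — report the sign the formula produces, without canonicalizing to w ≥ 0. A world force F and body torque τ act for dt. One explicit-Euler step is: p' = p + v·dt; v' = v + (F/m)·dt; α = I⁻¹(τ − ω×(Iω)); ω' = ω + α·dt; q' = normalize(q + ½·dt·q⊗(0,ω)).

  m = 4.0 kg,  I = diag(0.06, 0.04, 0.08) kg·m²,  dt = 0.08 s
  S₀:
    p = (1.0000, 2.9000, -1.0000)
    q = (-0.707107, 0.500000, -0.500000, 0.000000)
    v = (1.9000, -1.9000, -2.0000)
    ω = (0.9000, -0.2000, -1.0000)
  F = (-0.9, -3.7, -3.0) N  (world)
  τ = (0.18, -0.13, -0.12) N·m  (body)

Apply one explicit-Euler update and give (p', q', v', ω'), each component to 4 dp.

p' = (1.1520, 2.7480, -1.1600)
q' = (-0.7280, 0.4938, -0.4736, 0.0422)
v' = (1.8820, -1.9740, -2.0600)
ω' = (1.1293, -0.4960, -1.1236)

a = F/m = (-0.2250, -0.9250, -0.7500)
p + v·dt = (1.1520, 2.7480, -1.1600)
v' = v + a·dt = (1.8820, -1.9740, -2.0600)
ω×(Iω) gyroscopic = (0.0080, 0.0180, 0.0036)
(τ − ω×Iω)/I = (2.8667, -3.7000, -1.5450)
new body rate ω' = (1.1293, -0.4960, -1.1236)
q⊗(0,ω) = (-0.5500000, -0.1363963, 0.6414214, 1.0571070)
q' = normalize(q + ½dt·q⊗(0,ω)) = (-0.7280, 0.4938, -0.4736, 0.0422)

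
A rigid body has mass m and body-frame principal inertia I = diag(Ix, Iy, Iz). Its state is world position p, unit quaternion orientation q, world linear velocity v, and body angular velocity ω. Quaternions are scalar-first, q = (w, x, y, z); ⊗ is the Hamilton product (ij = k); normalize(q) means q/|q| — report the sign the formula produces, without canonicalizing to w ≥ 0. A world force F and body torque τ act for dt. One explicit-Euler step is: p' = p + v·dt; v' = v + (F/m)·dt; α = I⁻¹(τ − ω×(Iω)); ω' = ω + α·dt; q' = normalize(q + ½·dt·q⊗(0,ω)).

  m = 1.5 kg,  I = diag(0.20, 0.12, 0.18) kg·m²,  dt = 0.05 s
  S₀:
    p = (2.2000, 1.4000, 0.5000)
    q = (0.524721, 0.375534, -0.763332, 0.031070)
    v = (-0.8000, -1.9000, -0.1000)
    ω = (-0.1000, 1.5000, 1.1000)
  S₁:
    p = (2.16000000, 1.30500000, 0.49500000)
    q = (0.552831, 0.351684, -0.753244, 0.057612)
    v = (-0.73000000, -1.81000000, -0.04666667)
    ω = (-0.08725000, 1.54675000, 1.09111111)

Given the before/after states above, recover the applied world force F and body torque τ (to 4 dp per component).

Δv = v₁−v₀ = (0.07000000, 0.09000000, 0.05333333)
applied force F = (2.1000, 2.7000, 1.6000)
rate change Δω = (0.01275000, 0.04675000, -0.00888889)
I·α + gyro = (0.1500, 0.1100, -0.0200)

F = (2.1000, 2.7000, 1.6000)
τ = (0.1500, 0.1100, -0.0200)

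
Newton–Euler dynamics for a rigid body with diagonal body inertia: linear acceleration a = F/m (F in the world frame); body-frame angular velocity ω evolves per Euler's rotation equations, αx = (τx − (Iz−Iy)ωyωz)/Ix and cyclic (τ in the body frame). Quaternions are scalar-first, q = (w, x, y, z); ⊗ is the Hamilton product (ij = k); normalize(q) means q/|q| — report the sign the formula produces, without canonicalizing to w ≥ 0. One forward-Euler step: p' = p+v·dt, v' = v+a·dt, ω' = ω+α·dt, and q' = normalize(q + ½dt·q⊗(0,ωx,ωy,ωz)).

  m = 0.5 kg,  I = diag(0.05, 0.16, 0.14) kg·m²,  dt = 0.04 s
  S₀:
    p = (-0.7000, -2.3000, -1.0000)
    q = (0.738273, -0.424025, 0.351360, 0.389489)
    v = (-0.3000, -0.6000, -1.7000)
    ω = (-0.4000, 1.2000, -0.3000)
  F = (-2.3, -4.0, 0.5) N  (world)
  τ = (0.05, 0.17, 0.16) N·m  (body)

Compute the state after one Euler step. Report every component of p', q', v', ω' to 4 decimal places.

p' = (-0.7120, -2.3240, -1.0680)
q' = (0.7285, -0.4412, 0.3633, 0.3776)
v' = (-0.4840, -0.9200, -1.6600)
ω' = (-0.3658, 1.2452, -0.2392)

linear accel F/m = (-4.6000, -8.0000, 1.0000)
p + v·dt = (-0.7120, -2.3240, -1.0680)
new velocity v' = (-0.4840, -0.9200, -1.6600)
α = I⁻¹(τ − ω×Iω) = (0.8560, 1.1300, 1.5200)
new body rate ω' = (-0.3658, 1.2452, -0.2392)
Hamilton product q⊗(0,ω) = (-0.4743953, -0.8681040, 0.6029245, -0.5897679)
q + ½dt·q⊗(0,ω), renormalized = (0.7285, -0.4412, 0.3633, 0.3776)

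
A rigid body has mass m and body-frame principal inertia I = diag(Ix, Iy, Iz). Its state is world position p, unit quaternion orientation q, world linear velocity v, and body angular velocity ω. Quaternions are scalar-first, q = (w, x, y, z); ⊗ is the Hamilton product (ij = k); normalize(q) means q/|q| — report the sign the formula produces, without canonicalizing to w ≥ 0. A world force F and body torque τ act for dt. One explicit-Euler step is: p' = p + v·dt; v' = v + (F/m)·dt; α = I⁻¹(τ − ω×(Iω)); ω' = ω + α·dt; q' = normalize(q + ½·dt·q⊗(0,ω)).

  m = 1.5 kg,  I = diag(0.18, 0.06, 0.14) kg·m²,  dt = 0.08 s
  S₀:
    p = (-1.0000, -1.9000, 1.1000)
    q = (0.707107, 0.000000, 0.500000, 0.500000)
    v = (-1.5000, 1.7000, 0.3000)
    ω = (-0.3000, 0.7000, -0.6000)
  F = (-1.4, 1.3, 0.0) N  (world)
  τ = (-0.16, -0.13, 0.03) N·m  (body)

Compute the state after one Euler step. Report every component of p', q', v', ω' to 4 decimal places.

a = F/m = (-0.9333, 0.8667, 0.0000)
new position p' = (-1.1200, -1.7640, 1.1240)
v + (F/m)dt = (-1.5747, 1.7693, 0.3000)
angular accel α = (-0.7022, -2.2867, 0.0343)
ω' = ω + α·dt = (-0.3562, 0.5171, -0.5973)
q⊗(0,ω) = (-0.0500000, -0.8621321, 0.3449749, -0.2742642)
q + ½dt·q⊗(0,ω), renormalized = (0.7046, -0.0345, 0.5134, 0.4887)

p' = (-1.1200, -1.7640, 1.1240)
q' = (0.7046, -0.0345, 0.5134, 0.4887)
v' = (-1.5747, 1.7693, 0.3000)
ω' = (-0.3562, 0.5171, -0.5973)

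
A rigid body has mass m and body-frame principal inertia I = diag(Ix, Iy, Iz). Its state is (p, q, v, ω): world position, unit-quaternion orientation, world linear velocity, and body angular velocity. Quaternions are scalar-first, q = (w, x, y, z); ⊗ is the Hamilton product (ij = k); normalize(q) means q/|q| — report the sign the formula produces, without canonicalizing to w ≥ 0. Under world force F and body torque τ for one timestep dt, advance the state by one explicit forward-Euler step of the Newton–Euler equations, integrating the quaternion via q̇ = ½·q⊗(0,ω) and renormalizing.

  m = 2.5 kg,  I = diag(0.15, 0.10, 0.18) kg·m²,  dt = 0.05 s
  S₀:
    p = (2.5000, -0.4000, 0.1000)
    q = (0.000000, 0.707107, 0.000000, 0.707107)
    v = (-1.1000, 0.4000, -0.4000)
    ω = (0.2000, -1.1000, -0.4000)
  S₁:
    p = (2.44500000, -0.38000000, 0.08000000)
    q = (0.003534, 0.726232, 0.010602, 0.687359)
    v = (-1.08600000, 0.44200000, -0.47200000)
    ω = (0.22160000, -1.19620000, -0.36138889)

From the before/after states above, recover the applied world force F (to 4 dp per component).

F = (0.7000, 2.1000, -3.6000)

Δv = v₁−v₀ = (0.01400000, 0.04200000, -0.07200000)
m·(v₁−v₀)/dt = (0.7000, 2.1000, -3.6000)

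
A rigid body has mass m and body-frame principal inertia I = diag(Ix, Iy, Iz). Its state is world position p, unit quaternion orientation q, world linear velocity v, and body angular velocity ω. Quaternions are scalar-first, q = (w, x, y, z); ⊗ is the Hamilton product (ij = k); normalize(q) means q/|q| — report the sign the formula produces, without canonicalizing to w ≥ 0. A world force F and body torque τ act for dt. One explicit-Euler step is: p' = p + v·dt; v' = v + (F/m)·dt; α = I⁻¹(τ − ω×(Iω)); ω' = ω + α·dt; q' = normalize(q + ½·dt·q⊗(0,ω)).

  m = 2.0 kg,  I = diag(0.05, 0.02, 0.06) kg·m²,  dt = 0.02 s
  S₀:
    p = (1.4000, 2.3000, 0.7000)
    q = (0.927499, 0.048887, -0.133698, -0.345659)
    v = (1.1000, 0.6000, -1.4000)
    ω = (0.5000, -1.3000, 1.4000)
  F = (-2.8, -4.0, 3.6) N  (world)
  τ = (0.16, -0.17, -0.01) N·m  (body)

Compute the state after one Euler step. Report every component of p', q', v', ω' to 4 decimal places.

p' = (1.4220, 2.3120, 0.6720)
q' = (0.9302, 0.0471, -0.1481, -0.3326)
v' = (1.0720, 0.5600, -1.3640)
ω' = (0.5931, -1.4630, 1.3902)

precession coupling ω×(Iω) = (-0.0728, -0.0070, 0.0195)
angular accel α = (4.6560, -8.1500, -0.4917)
new body rate ω' = (0.5931, -1.4630, 1.3902)
2q̇ = q⊗(0,ω) = (0.2856717, -0.1727844, -1.4470200, 1.3017945)
q + ½dt·q⊗(0,ω), renormalized = (0.9302, 0.0471, -0.1481, -0.3326)
a = (-1.4000, -2.0000, 1.8000)
new position p' = (1.4220, 2.3120, 0.6720)
v + (F/m)dt = (1.0720, 0.5600, -1.3640)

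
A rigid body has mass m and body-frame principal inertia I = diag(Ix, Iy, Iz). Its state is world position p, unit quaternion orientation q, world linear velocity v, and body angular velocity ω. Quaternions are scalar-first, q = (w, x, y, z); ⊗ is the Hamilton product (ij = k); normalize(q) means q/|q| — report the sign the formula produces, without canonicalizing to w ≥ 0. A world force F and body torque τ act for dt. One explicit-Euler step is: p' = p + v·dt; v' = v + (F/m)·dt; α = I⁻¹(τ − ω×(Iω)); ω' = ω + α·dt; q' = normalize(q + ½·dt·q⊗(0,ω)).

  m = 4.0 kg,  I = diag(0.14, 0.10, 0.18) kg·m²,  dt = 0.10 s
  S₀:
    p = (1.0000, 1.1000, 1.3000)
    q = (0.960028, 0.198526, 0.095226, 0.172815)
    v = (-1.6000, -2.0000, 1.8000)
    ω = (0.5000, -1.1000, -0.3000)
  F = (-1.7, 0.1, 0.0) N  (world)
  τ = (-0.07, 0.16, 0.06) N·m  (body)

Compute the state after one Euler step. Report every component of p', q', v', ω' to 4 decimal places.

p + v·dt = (0.8400, 0.9000, 1.4800)
new velocity v' = (-1.6425, -1.9975, 1.8000)
α = I⁻¹(τ − ω×Iω) = (-0.6886, 1.5400, 0.2111)
new body rate ω' = (0.4311, -0.9460, -0.2789)
q⊗(0,ω) = (0.0573301, 0.6415427, -0.9100655, -0.5540000)
q + ½dt·q⊗(0,ω), renormalized = (0.9610, 0.2302, 0.0496, 0.1448)

p' = (0.8400, 0.9000, 1.4800)
q' = (0.9610, 0.2302, 0.0496, 0.1448)
v' = (-1.6425, -1.9975, 1.8000)
ω' = (0.4311, -0.9460, -0.2789)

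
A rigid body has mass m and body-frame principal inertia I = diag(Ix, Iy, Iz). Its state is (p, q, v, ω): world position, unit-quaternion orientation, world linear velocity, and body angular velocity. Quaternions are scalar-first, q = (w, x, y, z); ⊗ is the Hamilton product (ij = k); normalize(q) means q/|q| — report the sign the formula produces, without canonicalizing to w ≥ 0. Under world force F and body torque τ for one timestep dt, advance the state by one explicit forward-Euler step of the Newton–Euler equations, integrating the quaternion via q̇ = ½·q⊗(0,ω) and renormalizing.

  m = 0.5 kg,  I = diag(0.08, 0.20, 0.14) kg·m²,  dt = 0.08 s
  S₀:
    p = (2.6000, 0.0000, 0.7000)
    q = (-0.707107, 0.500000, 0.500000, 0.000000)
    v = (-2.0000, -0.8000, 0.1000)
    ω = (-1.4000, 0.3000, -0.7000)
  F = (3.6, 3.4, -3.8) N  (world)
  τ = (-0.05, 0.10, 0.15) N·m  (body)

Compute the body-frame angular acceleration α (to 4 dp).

gyro term ω×Iω = (0.0126, -0.0588, -0.0504)
angular accel α = (-0.7825, 0.7940, 1.4314)

α = (-0.7825, 0.7940, 1.4314)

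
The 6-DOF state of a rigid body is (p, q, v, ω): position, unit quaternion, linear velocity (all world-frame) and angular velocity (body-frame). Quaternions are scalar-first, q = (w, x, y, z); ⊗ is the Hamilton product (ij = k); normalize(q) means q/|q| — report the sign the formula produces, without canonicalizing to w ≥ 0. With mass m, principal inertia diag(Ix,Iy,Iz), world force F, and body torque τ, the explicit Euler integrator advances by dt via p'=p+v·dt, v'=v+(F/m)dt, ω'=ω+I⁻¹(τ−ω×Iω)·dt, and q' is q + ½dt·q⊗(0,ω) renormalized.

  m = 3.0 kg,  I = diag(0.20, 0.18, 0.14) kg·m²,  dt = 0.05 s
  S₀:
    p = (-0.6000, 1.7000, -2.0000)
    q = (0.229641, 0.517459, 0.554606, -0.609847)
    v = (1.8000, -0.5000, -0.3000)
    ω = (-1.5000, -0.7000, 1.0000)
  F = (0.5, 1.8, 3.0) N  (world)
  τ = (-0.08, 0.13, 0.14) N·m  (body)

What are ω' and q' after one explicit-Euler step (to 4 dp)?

ω' = (-1.5270, -0.6389, 1.0575)
q' = (0.2737, 0.5114, 0.5599, -0.5917)

gyro term ω×Iω = (0.0280, -0.0900, -0.0210)
(τ − ω×Iω)/I = (-0.5400, 1.2222, 1.1500)
new body rate ω' = (-1.5270, -0.6389, 1.0575)
q⊗(0,ω) = (1.7742597, -0.2167484, 0.2365628, 0.6993287)
updated quaternion q' = (0.2737, 0.5114, 0.5599, -0.5917)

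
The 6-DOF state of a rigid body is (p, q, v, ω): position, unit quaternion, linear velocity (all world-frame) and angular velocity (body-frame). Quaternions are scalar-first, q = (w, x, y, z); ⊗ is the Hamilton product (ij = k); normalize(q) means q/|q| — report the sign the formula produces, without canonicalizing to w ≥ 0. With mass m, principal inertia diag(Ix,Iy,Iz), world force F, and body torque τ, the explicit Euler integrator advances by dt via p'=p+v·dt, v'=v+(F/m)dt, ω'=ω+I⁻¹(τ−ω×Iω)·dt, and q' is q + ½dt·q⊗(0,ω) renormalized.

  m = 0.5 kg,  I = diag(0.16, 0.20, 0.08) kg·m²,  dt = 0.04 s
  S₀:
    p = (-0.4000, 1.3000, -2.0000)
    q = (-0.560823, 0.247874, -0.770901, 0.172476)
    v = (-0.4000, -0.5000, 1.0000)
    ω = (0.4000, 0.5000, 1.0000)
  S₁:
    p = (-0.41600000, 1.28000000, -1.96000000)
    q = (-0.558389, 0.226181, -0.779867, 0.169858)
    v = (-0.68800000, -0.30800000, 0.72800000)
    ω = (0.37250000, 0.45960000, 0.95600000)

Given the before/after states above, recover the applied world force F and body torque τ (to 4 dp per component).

F = (-3.6000, 2.4000, -3.4000)
τ = (-0.1700, -0.1700, -0.0800)

Δv = v₁−v₀ = (-0.28800000, 0.19200000, -0.27200000)
m·(v₁−v₀)/dt = (-3.6000, 2.4000, -3.4000)
rate change Δω = (-0.02750000, -0.04040000, -0.04400000)
precession coupling = (-0.0600, 0.0320, 0.0080)
I·α + gyro = (-0.1700, -0.1700, -0.0800)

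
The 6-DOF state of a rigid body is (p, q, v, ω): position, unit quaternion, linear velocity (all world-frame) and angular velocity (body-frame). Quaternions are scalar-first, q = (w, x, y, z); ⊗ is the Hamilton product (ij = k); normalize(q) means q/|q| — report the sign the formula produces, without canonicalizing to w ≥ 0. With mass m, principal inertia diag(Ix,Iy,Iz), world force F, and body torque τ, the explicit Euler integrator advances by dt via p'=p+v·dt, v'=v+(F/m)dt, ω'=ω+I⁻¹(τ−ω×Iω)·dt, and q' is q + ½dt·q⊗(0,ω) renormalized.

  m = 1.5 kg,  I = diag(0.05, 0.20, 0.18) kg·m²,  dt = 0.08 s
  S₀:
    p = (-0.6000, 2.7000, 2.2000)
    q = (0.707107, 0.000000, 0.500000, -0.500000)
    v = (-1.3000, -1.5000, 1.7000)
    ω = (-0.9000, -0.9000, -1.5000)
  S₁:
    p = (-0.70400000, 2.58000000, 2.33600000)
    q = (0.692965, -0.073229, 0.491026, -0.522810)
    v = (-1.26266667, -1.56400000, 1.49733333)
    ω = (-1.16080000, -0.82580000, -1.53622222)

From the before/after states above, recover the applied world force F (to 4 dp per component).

F = (0.7000, -1.2000, -3.8000)

Δv = v₁−v₀ = (0.03733333, -0.06400000, -0.20266667)
F = m·Δv/dt = (0.7000, -1.2000, -3.8000)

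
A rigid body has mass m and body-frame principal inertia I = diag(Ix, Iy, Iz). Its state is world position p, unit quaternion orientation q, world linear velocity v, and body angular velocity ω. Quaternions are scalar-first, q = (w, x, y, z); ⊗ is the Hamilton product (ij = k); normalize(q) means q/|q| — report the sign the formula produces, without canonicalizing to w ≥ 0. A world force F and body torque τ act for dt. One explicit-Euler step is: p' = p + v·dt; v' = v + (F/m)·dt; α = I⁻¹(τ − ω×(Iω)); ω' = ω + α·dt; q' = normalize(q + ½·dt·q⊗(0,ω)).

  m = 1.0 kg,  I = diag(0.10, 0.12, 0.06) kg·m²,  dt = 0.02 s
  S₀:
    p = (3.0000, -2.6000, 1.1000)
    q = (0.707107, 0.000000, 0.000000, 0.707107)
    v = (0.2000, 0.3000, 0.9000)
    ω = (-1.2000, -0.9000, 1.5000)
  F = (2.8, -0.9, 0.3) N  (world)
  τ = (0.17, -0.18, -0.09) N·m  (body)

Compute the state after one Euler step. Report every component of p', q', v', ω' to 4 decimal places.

a = (2.8000, -0.9000, 0.3000)
new position p' = (3.0040, -2.5940, 1.1180)
new velocity v' = (0.2560, 0.2820, 0.9060)
α = I⁻¹(τ − ω×Iω) = (0.8900, -0.9000, -1.8600)
new body rate ω' = (-1.1822, -0.9180, 1.4628)
2q̇ = q⊗(0,ω) = (-1.0606605, -0.2121321, -1.4849247, 1.0606605)
q + ½dt·q⊗(0,ω), renormalized = (0.6963, -0.0021, -0.0148, 0.7176)

p' = (3.0040, -2.5940, 1.1180)
q' = (0.6963, -0.0021, -0.0148, 0.7176)
v' = (0.2560, 0.2820, 0.9060)
ω' = (-1.1822, -0.9180, 1.4628)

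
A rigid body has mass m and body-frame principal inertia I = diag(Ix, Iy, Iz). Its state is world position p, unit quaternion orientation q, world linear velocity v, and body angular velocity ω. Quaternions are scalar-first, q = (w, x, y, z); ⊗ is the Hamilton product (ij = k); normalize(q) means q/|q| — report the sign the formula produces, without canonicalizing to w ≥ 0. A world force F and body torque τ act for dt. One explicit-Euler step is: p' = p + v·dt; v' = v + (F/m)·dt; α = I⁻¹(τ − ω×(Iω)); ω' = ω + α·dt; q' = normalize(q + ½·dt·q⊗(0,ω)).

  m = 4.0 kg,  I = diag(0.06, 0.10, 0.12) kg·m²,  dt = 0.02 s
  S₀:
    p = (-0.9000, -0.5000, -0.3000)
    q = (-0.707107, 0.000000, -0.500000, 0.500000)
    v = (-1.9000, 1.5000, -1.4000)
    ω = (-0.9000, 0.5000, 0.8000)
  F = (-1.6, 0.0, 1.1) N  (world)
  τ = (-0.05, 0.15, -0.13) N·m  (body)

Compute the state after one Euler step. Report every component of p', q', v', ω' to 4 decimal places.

a = F/m = (-0.4000, 0.0000, 0.2750)
p + v·dt = (-0.9380, -0.4700, -0.3280)
new velocity v' = (-1.9080, 1.5000, -1.3945)
ω×(Iω) gyroscopic = (0.0080, 0.0432, -0.0180)
angular accel α = (-0.9667, 1.0680, -0.9333)
ω' = ω + α·dt = (-0.9193, 0.5214, 0.7813)
2q̇ = q⊗(0,ω) = (-0.1500000, -0.0136037, -0.8035535, -1.0156856)
q' = normalize(q + ½dt·q⊗(0,ω)) = (-0.7085, -0.0001, -0.5080, 0.4898)

p' = (-0.9380, -0.4700, -0.3280)
q' = (-0.7085, -0.0001, -0.5080, 0.4898)
v' = (-1.9080, 1.5000, -1.3945)
ω' = (-0.9193, 0.5214, 0.7813)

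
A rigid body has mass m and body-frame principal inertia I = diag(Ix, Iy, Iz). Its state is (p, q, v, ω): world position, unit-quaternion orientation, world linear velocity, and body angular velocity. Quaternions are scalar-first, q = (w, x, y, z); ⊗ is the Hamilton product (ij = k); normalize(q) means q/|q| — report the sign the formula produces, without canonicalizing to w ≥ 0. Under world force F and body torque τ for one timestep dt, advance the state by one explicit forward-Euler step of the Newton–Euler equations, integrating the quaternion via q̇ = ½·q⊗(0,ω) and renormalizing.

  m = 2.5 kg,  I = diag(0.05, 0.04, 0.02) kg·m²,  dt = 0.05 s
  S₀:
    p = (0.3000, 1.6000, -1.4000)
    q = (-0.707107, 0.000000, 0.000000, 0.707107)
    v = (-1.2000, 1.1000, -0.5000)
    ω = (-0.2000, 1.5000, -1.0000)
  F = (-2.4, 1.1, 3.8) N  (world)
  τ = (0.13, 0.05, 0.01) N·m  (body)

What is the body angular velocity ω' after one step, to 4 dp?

ω' = (-0.1000, 1.5550, -0.9825)

ω×(Iω) gyroscopic = (0.0300, 0.0060, 0.0030)
(τ − ω×Iω)/I = (2.0000, 1.1000, 0.3500)
ω' = ω + α·dt = (-0.1000, 1.5550, -0.9825)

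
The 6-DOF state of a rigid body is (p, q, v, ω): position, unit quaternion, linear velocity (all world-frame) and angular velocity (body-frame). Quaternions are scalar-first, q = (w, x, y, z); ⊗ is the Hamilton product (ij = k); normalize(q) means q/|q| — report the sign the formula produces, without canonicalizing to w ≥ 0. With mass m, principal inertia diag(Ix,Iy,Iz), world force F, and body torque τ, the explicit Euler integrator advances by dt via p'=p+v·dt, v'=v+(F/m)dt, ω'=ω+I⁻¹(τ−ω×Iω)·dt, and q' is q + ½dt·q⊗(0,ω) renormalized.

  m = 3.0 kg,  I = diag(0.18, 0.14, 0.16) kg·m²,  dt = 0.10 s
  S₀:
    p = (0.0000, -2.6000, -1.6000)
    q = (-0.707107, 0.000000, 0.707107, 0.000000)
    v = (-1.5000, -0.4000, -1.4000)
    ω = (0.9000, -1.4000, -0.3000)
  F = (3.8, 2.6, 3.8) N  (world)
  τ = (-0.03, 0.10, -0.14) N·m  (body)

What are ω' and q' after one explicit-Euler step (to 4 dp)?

precession coupling ω×(Iω) = (0.0084, -0.0054, 0.0504)
angular accel α = (-0.2133, 0.7529, -1.1900)
ω + α·dt = (0.8787, -1.3247, -0.4190)
Hamilton product q⊗(0,ω) = (0.9899498, -0.8485284, 0.9899498, -0.4242642)
updated quaternion q' = (-0.6553, -0.0423, 0.7539, -0.0211)

ω' = (0.8787, -1.3247, -0.4190)
q' = (-0.6553, -0.0423, 0.7539, -0.0211)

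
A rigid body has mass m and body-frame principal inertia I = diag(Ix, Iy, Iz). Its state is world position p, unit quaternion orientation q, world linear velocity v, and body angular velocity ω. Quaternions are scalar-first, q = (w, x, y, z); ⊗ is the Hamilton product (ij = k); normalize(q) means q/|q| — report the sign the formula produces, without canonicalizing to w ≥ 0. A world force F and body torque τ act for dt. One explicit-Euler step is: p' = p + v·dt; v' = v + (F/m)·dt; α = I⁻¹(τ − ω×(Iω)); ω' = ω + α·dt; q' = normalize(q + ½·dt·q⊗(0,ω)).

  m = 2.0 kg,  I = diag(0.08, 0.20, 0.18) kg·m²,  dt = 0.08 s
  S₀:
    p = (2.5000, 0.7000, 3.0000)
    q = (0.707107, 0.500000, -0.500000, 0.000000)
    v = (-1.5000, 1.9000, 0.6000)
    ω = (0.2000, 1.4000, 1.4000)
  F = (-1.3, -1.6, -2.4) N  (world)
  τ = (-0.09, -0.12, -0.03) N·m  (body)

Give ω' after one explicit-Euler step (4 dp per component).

precession coupling ω×(Iω) = (-0.0392, -0.0280, 0.0336)
(τ − ω×Iω)/I = (-0.6350, -0.4600, -0.3533)
ω + α·dt = (0.1492, 1.3632, 1.3717)

ω' = (0.1492, 1.3632, 1.3717)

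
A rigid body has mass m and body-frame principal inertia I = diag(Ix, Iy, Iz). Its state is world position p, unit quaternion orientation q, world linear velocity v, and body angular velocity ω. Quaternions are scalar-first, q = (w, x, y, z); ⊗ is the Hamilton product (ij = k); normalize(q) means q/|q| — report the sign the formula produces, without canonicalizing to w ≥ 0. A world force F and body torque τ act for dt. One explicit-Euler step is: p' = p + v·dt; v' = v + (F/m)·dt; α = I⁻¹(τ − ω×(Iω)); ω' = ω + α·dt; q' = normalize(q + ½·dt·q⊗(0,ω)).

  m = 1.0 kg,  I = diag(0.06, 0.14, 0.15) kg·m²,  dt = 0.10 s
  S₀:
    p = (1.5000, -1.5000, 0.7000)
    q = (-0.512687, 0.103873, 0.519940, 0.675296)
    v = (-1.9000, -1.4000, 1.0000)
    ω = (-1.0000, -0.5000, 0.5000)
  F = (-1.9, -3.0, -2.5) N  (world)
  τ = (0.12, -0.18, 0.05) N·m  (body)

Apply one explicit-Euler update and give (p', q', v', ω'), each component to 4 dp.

a = (-1.9000, -3.0000, -2.5000)
new position p' = (1.3100, -1.6400, 0.8000)
new velocity v' = (-2.0900, -1.7000, 0.7500)
α = I⁻¹(τ − ω×Iω) = (2.0417, -1.6071, 0.0667)
ω + α·dt = (-0.7958, -0.6607, 0.5067)
Hamilton product q⊗(0,ω) = (0.0261950, 1.1103050, -0.4708890, 0.2116600)
updated quaternion q' = (-0.5104, 0.1591, 0.4955, 0.6846)

p' = (1.3100, -1.6400, 0.8000)
q' = (-0.5104, 0.1591, 0.4955, 0.6846)
v' = (-2.0900, -1.7000, 0.7500)
ω' = (-0.7958, -0.6607, 0.5067)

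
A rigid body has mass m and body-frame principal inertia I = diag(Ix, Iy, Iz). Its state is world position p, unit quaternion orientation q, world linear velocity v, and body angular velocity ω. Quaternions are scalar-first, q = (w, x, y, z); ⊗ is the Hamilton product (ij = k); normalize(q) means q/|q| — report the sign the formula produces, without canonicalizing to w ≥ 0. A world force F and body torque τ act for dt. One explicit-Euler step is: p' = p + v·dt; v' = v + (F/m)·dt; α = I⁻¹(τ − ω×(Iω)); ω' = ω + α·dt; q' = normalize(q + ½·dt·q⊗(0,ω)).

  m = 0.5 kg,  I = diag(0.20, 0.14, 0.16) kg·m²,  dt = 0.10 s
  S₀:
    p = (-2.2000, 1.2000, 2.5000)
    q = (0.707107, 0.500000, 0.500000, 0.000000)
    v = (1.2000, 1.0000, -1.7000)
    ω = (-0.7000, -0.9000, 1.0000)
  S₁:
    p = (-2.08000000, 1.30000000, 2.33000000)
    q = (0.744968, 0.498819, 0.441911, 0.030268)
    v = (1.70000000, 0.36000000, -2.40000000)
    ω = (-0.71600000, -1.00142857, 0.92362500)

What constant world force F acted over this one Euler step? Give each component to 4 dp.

F = (2.5000, -3.2000, -3.5000)

velocity change Δv = (0.50000000, -0.64000000, -0.70000000)
applied force F = (2.5000, -3.2000, -3.5000)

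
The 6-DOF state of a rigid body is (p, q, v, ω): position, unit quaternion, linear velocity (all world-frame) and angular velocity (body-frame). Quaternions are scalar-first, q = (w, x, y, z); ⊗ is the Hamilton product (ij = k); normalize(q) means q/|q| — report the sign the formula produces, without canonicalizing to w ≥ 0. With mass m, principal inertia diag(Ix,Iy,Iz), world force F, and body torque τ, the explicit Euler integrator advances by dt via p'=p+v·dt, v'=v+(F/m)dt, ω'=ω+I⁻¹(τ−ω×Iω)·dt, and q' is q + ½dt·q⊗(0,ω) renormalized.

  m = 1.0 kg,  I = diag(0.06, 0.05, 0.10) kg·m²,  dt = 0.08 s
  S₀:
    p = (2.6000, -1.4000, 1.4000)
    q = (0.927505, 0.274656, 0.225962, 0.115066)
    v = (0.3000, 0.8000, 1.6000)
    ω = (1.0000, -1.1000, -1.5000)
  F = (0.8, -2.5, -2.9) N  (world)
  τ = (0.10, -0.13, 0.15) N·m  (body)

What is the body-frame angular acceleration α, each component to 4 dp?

ω×(Iω) gyroscopic = (0.0825, 0.0600, 0.0110)
α = I⁻¹(τ − ω×Iω) = (0.2917, -3.8000, 1.3900)

α = (0.2917, -3.8000, 1.3900)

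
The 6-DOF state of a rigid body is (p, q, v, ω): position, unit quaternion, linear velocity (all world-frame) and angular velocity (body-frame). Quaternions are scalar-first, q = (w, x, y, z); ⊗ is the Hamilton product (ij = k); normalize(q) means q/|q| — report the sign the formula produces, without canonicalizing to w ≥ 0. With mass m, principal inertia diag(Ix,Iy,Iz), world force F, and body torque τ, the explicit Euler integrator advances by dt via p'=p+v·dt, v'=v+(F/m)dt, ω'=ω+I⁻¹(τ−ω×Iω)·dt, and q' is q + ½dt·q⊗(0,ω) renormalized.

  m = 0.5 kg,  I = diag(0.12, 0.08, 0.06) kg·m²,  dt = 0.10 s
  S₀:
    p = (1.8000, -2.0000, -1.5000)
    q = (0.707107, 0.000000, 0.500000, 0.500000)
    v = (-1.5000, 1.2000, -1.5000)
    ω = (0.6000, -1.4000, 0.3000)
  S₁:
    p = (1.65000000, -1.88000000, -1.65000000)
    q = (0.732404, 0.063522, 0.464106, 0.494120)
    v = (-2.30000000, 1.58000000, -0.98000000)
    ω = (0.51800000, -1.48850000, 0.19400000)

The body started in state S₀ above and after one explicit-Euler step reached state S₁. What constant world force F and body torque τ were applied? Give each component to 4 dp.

Δω = ω₁−ω₀ = (-0.08200000, -0.08850000, -0.10600000)
precession coupling = (0.0084, 0.0108, 0.0336)
I·α + gyro = (-0.0900, -0.0600, -0.0300)
velocity change Δv = (-0.80000000, 0.38000000, 0.52000000)
applied force F = (-4.0000, 1.9000, 2.6000)

F = (-4.0000, 1.9000, 2.6000)
τ = (-0.0900, -0.0600, -0.0300)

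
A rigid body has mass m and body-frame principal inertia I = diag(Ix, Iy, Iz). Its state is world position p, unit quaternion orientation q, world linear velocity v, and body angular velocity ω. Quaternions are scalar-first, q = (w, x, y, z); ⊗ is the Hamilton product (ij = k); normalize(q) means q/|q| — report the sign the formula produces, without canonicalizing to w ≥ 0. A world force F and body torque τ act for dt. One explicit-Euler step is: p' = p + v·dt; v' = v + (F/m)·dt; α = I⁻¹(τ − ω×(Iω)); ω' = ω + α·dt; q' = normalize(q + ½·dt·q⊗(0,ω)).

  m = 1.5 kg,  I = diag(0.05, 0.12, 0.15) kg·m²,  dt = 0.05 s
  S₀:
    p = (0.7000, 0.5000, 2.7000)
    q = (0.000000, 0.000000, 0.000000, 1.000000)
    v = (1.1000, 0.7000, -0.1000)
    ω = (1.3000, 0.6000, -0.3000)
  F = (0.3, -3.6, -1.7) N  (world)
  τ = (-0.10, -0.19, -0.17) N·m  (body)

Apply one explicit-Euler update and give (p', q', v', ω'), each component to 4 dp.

ω×(Iω) gyroscopic = (-0.0054, 0.0390, 0.0546)
angular accel α = (-1.8920, -1.9083, -1.4973)
ω + α·dt = (1.2054, 0.5046, -0.3749)
q⊗(0,ω) = (0.3000000, -0.6000000, 1.3000000, 0.0000000)
updated quaternion q' = (0.0075, -0.0150, 0.0325, 0.9993)
new position p' = (0.7550, 0.5350, 2.6950)
v' = v + a·dt = (1.1100, 0.5800, -0.1567)

p' = (0.7550, 0.5350, 2.6950)
q' = (0.0075, -0.0150, 0.0325, 0.9993)
v' = (1.1100, 0.5800, -0.1567)
ω' = (1.2054, 0.5046, -0.3749)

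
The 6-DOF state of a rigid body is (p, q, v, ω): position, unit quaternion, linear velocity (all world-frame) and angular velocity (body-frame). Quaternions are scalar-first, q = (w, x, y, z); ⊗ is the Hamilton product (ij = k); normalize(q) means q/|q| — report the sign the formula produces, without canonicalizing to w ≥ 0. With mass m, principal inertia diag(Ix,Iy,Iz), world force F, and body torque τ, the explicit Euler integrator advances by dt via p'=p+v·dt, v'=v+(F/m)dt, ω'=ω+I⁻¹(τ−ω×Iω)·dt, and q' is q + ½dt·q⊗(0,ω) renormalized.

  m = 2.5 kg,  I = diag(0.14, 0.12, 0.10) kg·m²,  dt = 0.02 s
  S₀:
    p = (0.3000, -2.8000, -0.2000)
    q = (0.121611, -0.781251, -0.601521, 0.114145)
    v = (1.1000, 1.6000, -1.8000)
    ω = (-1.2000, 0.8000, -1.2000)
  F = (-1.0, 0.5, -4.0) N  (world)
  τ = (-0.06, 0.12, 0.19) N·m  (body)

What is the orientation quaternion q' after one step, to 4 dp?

2q̇ = q⊗(0,ω) = (-0.3193104, 0.4845760, -0.9771864, -1.4927592)
q + ½dt·q⊗(0,ω), renormalized = (0.1184, -0.7763, -0.6112, 0.0992)

q' = (0.1184, -0.7763, -0.6112, 0.0992)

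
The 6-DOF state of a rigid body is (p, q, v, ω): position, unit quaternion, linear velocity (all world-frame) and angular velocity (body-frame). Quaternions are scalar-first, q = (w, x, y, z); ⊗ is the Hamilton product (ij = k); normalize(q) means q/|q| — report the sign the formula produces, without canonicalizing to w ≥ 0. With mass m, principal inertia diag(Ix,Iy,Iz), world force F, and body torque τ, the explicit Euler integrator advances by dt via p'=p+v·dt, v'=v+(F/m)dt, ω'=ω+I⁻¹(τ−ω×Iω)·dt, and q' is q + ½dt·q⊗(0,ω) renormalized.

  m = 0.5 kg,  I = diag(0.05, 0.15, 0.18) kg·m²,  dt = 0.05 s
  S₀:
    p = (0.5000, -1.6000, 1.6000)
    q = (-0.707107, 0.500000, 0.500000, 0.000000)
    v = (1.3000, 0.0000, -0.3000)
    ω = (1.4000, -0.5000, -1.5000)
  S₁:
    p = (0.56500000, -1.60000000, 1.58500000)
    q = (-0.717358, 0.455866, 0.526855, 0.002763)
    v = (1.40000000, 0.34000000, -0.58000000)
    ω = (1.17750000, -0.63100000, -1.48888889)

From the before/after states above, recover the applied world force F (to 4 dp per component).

F = (1.0000, 3.4000, -2.8000)

velocity change Δv = (0.10000000, 0.34000000, -0.28000000)
m·(v₁−v₀)/dt = (1.0000, 3.4000, -2.8000)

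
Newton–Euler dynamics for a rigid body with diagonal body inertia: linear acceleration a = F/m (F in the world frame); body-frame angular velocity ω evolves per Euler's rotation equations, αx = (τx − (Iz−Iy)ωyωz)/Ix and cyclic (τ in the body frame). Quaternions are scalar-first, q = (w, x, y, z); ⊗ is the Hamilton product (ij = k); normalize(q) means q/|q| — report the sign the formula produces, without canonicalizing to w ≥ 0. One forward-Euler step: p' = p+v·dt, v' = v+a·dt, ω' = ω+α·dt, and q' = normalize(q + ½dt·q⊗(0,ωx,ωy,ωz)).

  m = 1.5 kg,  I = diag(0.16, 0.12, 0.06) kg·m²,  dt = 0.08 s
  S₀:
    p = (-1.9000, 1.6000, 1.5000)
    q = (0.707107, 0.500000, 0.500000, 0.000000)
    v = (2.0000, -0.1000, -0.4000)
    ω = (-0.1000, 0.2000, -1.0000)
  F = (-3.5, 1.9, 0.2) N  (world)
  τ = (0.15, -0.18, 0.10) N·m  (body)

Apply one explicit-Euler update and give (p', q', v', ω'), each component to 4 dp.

p + v·dt = (-1.7400, 1.5920, 1.4680)
v + (F/m)dt = (1.8133, 0.0013, -0.3893)
precession coupling ω×(Iω) = (0.0120, 0.0100, 0.0008)
α = I⁻¹(τ − ω×Iω) = (0.8625, -1.5833, 1.6533)
ω' = ω + α·dt = (-0.0310, 0.0733, -0.8677)
Hamilton product q⊗(0,ω) = (-0.0500000, -0.5707107, 0.6414214, -0.5571070)
updated quaternion q' = (0.7045, 0.4768, 0.5252, -0.0223)

p' = (-1.7400, 1.5920, 1.4680)
q' = (0.7045, 0.4768, 0.5252, -0.0223)
v' = (1.8133, 0.0013, -0.3893)
ω' = (-0.0310, 0.0733, -0.8677)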